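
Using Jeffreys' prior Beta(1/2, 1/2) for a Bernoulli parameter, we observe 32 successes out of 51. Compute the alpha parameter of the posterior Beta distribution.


Conjugate update: Beta(0.5 + k, 0.5 + n - k).
k = 32, n - k = 19
Posterior alpha = 0.5 + k = 0.5 + 32 = 32.5

32.5


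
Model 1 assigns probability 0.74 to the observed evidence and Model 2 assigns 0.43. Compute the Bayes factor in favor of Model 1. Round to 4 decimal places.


BF = P(data|M1) / P(data|M2)
= 0.74 / 0.43 = 1.7209

1.7209


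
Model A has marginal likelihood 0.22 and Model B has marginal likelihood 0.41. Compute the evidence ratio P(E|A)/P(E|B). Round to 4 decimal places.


Evidence ratio = P(E|A) / P(E|B)
= 0.22 / 0.41
= 0.5366

0.5366


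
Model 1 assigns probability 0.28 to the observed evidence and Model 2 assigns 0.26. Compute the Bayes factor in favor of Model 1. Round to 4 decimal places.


BF = P(data|M1) / P(data|M2)
= 0.28 / 0.26 = 1.0769

1.0769


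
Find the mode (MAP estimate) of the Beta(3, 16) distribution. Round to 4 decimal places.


For Beta(a,b) with a,b > 1:
Mode = (a-1)/(a+b-2) = (3-1)/(19-2)
= 2/17 = 0.1176

0.1176


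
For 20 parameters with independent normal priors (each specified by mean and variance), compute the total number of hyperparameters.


A normal prior has 2 hyperparameters per parameter.
Total = 20 * 2 = 40

40


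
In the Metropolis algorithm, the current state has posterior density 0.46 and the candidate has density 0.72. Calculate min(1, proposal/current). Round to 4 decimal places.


Ratio = 0.72/0.46 = 1.5652
Acceptance probability = min(1, 1.5652)
= 1.0

1.0


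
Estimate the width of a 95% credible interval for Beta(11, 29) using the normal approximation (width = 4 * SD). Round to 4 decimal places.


For Beta(a,b): Var = ab/((a+b)^2(a+b+1))
Var = 0.0049, SD = 0.0697
Approximate 95% CI width = 4 * 0.0697 = 0.2789

0.2789


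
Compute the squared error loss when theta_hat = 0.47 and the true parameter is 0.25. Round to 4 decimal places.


L = (theta_hat - theta_true)^2
= (0.47 - 0.25)^2
= 0.22^2 = 0.0484

0.0484


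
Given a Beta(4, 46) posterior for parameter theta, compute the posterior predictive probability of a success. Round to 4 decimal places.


For a Beta-Bernoulli model, the predictive probability is the mean:
P(success) = 4/(4+46) = 4/50 = 0.08

0.08


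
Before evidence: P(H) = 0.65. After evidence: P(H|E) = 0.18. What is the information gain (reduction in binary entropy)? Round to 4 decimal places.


Prior entropy = 0.9341
Posterior entropy = 0.6801
Information gain = 0.9341 - 0.6801 = 0.254

0.254


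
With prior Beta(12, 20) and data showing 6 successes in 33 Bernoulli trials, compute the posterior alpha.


Conjugate update: alpha_posterior = alpha_prior + k
= 12 + 6 = 18

18


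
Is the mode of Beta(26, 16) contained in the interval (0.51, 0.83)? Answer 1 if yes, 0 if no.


Mode = (a-1)/(a+b-2) = 25/40 = 0.625
Interval: (0.51, 0.83)
Contains mode? 1

1


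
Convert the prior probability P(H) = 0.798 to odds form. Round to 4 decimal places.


P(not H) = 1 - 0.798 = 0.202
Odds = 0.798 / 0.202 = 3.9505

3.9505


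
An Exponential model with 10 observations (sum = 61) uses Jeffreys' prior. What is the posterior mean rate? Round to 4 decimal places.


Posterior Gamma(10, 61)
E[lambda] = 10/61 = 0.1639

0.1639


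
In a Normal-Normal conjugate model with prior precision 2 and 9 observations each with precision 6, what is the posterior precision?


Posterior precision = prior precision + n * observation precision
= 2 + 9 * 6
= 2 + 54 = 56

56


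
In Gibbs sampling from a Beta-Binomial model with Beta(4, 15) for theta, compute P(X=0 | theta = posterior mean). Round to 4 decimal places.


Posterior mean = alpha/(alpha+beta) = 4/19 = 0.2105
P(X=0|theta=mean) = 1 - theta = 0.7895

0.7895


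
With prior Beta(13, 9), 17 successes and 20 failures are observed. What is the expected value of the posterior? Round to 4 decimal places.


Posterior = Beta(30, 29)
E[theta] = alpha/(alpha+beta)
= 30/59 = 0.5085

0.5085


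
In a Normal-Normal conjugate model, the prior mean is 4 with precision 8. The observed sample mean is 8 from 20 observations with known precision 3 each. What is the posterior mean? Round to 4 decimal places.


Posterior precision = tau0 + n*tau = 8 + 20*3 = 68
Posterior mean = (tau0*mu0 + n*tau*xbar) / posterior_precision
= (8*4 + 20*3*8) / 68
= 512 / 68 = 7.5294

7.5294


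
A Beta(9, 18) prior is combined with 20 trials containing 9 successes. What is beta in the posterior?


In conjugate updating:
beta_posterior = beta_prior + (n - k)
= 18 + (20 - 9)
= 18 + 11 = 29

29


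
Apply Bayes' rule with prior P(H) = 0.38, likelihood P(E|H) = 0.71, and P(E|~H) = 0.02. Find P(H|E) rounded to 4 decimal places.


Step 1: Compute marginal P(E) = P(E|H)P(H) + P(E|~H)P(~H)
= 0.71*0.38 + 0.02*0.62 = 0.2822
Step 2: P(H|E) = P(E|H)P(H)/P(E) = 0.2698/0.2822
= 0.9561

0.9561


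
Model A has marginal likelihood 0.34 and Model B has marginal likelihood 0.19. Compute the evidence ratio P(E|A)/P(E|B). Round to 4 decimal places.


Evidence ratio = P(E|A) / P(E|B)
= 0.34 / 0.19
= 1.7895

1.7895


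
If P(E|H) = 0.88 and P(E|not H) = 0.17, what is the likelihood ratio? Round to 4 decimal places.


Likelihood ratio = P(E|H) / P(E|not H)
= 0.88 / 0.17
= 5.1765

5.1765


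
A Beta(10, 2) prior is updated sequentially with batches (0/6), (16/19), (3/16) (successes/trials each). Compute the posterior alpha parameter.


Sequential conjugate updating is equivalent to a single batch update.
Total successes across all batches = 19
alpha_posterior = alpha_prior + total_successes = 10 + 19
= 29

29


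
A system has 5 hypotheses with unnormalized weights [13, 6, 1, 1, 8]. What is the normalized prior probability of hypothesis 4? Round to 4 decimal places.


The normalized prior is the weight divided by the total.
Total weight = 29
P(H4) = 1 / 29 = 0.0345

0.0345


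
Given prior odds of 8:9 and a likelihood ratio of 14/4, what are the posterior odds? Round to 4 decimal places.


Posterior odds = prior odds * LR
Prior odds = 8/9 = 0.8889
LR = 14/4 = 3.5
Posterior odds = 0.8889 * 3.5 = 3.1111

3.1111


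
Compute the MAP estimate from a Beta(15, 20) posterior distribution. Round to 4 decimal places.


MAP = mode of Beta distribution
= (alpha - 1)/(alpha + beta - 2)
= (15-1)/(15+20-2)
= 14/33 = 0.4242

0.4242


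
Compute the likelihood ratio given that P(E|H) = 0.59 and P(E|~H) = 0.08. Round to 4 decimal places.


LR = P(E|H) / P(E|~H)
= 0.59 / 0.08 = 7.375

7.375


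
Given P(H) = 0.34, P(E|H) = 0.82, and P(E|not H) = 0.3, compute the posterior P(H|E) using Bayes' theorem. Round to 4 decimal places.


By Bayes' theorem: P(H|E) = P(E|H)*P(H) / P(E)
P(E) = P(E|H)*P(H) + P(E|not H)*P(not H)
P(E) = 0.82*0.34 + 0.3*0.66 = 0.4768
P(H|E) = 0.82*0.34 / 0.4768 = 0.5847

0.5847


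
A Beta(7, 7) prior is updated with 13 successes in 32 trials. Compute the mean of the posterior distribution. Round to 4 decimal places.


After update: Beta(20, 26)
Mean = 20 / (20 + 26) = 20 / 46
= 0.4348

0.4348


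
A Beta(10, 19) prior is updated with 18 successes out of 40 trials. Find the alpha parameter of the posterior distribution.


In the Beta-Binomial conjugate update:
alpha_post = alpha_prior + successes
= 10 + 18
= 28

28


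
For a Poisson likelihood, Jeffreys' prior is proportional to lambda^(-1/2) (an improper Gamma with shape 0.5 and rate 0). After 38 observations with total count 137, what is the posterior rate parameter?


Jeffreys' prior for Poisson is proportional to lambda^(-1/2).
Posterior is Gamma(0.5 + S, 0 + n) = Gamma(0.5 + 137, 38).
Posterior rate = 0 + n = 38

38.0


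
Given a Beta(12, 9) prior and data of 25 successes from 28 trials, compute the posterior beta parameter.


Number of failures = 28 - 25 = 3
Posterior beta = 9 + 3 = 12

12


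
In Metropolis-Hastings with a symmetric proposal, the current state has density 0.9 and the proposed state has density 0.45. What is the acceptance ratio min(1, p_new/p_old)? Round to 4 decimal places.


Ratio = p_new / p_old = 0.45 / 0.9 = 0.5
Acceptance = min(1, 0.5) = 0.5

0.5


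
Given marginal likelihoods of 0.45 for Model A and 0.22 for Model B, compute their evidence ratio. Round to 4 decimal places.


Ratio = ML(A) / ML(B) = 0.45/0.22
= 2.0455

2.0455


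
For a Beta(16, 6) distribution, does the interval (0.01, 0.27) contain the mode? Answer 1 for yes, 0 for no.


Mode of Beta(a,b) = (a-1)/(a+b-2)
= (16-1)/(16+6-2) = 0.75
Check: 0.01 <= 0.75 <= 0.27?
Result: 0

0


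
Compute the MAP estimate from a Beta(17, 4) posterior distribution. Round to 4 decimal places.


MAP = mode of Beta distribution
= (alpha - 1)/(alpha + beta - 2)
= (17-1)/(17+4-2)
= 16/19 = 0.8421

0.8421


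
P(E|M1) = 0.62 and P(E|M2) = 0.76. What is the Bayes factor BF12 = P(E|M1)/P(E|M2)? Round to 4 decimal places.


Bayes factor BF12 = P(E|M1) / P(E|M2)
= 0.62 / 0.76
= 0.8158

0.8158


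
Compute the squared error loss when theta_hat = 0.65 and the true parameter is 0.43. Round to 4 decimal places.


L = (theta_hat - theta_true)^2
= (0.65 - 0.43)^2
= 0.22^2 = 0.0484

0.0484


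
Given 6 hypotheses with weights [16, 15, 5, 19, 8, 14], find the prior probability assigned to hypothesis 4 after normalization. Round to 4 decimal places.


To normalize, divide each weight by the sum of all weights.
Sum = 77
Prior(H4) = 19/77 = 0.2468

0.2468


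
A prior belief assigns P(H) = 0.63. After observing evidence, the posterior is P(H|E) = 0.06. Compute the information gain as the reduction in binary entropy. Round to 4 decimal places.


H(prior) = -0.63*log2(0.63) - 0.37*log2(0.37)
= 0.9507
H(post) = -0.06*log2(0.06) - 0.94*log2(0.94)
= 0.3274
IG = 0.9507 - 0.3274 = 0.6232

0.6232


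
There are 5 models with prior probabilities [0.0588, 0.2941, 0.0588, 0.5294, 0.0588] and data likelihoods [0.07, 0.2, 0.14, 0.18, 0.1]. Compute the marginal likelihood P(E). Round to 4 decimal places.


P(E) = sum over models of P(M_i) * P(E|M_i)
= 0.0588*0.07 + 0.2941*0.2 + 0.0588*0.14 + 0.5294*0.18 + 0.0588*0.1
= 0.1723

0.1723


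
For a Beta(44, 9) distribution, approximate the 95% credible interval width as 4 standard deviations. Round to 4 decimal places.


Variance of Beta(a,b) = ab / ((a+b)^2 * (a+b+1))
= 44*9 / ((53)^2 * 54)
= 0.0026
SD = sqrt(0.0026) = 0.0511
Width = 4 * SD = 0.2044

0.2044


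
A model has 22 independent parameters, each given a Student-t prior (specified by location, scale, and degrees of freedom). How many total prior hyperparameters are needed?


Each Student-t prior needs 3 hyperparameters (location, scale, and degrees of freedom).
Total = 3 * 22 = 66

66


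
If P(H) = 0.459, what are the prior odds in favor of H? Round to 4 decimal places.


Prior odds = P(H) / (1 - P(H))
= 0.459 / 0.541
= 0.8484

0.8484


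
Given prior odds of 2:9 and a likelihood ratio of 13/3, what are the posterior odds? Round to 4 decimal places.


Posterior odds = prior odds * LR
Prior odds = 2/9 = 0.2222
LR = 13/3 = 4.3333
Posterior odds = 0.2222 * 4.3333 = 0.963

0.963


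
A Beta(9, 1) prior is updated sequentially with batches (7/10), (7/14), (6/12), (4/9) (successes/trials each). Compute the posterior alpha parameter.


Sequential conjugate updating is equivalent to a single batch update.
Total successes across all batches = 24
alpha_posterior = alpha_prior + total_successes = 9 + 24
= 33

33


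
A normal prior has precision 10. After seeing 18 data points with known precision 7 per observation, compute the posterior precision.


In the conjugate normal model, precisions add:
tau_posterior = tau_prior + n * tau_data
= 10 + 18*7 = 136

136


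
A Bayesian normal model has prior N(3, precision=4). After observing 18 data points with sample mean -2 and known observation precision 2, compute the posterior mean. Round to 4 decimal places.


Posterior mean = (prior_precision * prior_mean + n * data_precision * data_mean) / (prior_precision + n * data_precision)
Numerator = 4*3 + 18*2*-2 = -60
Denominator = 4 + 18*2 = 40
Posterior mean = -1.5

-1.5


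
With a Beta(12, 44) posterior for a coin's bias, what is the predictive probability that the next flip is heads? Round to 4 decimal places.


The predictive probability equals the posterior mean.
P(next = heads) = alpha / (alpha + beta)
= 12 / 56 = 0.2143

0.2143


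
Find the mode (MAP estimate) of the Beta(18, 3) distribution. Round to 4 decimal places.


For Beta(a,b) with a,b > 1:
Mode = (a-1)/(a+b-2) = (18-1)/(21-2)
= 17/19 = 0.8947

0.8947


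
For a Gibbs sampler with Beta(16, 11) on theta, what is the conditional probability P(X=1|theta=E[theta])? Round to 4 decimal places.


E[theta] = 16/(16+11) = 0.5926
P(X=1|theta) = theta = 0.5926

0.5926


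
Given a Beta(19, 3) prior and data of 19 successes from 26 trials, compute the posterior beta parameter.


Number of failures = 26 - 19 = 7
Posterior beta = 3 + 7 = 10

10


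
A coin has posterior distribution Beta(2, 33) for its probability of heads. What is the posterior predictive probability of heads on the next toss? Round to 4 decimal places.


Posterior predictive = E[theta] = alpha/(alpha+beta)
= 2/35
= 0.0571

0.0571


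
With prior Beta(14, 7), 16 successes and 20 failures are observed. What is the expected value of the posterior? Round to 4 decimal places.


Posterior = Beta(30, 27)
E[theta] = alpha/(alpha+beta)
= 30/57 = 0.5263

0.5263


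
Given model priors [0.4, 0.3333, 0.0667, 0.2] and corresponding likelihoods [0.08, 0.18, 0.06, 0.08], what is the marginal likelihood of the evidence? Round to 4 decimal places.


P(E) = sum_i P(M_i) P(E|M_i)
= 0.032 + 0.06 + 0.004 + 0.016
= 0.112

0.112


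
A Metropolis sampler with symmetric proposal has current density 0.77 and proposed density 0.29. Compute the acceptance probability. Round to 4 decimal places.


For symmetric proposals, acceptance = min(1, pi(x*)/pi(x))
= min(1, 0.29/0.77)
= min(1, 0.3766) = 0.3766

0.3766


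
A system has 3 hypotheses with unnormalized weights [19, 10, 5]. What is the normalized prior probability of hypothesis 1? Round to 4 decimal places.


The normalized prior is the weight divided by the total.
Total weight = 34
P(H1) = 19 / 34 = 0.5588

0.5588


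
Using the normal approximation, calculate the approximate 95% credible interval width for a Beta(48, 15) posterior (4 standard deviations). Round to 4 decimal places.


Var(Beta) = 48*15/(63^2 * 64) = 0.0028
SD = 0.0532
Width ~ 4*SD = 0.213

0.213


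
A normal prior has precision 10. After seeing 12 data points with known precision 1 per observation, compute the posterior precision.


In the conjugate normal model, precisions add:
tau_posterior = tau_prior + n * tau_data
= 10 + 12*1 = 22

22


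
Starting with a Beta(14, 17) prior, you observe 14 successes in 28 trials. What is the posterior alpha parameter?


For a Beta-Binomial conjugate model:
Posterior alpha = prior alpha + number of successes
= 14 + 14 = 28

28


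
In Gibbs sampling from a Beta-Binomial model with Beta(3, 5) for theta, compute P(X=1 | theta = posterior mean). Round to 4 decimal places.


Posterior mean = alpha/(alpha+beta) = 3/8 = 0.375
P(X=1|theta=mean) = theta = 0.375

0.375


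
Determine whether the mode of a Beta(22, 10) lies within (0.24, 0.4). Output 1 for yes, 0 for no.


First find the mode: (a-1)/(a+b-2) = 0.7
Is 0.7 in (0.24, 0.4)? 0

0


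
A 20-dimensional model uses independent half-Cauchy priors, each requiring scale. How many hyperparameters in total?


Per parameter: 1 (scale).
Total = 20 * 1 = 20

20


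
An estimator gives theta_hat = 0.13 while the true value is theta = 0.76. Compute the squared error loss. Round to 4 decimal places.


The squared error loss is (theta_hat - theta)^2
= (0.13 - 0.76)^2
= (-0.63)^2 = 0.3969

0.3969


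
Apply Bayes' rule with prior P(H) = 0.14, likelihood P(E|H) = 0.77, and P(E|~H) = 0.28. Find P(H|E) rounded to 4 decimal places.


Step 1: Compute marginal P(E) = P(E|H)P(H) + P(E|~H)P(~H)
= 0.77*0.14 + 0.28*0.86 = 0.3486
Step 2: P(H|E) = P(E|H)P(H)/P(E) = 0.1078/0.3486
= 0.3092

0.3092


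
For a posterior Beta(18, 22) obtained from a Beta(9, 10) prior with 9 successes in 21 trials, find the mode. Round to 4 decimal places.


Mode = (alpha - 1) / (alpha + beta - 2)
= 17 / 38
= 0.4474

0.4474


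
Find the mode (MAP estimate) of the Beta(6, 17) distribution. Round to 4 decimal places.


For Beta(a,b) with a,b > 1:
Mode = (a-1)/(a+b-2) = (6-1)/(23-2)
= 5/21 = 0.2381

0.2381


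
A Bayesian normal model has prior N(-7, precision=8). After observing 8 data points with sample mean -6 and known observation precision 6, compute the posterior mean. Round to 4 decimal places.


Posterior mean = (prior_precision * prior_mean + n * data_precision * data_mean) / (prior_precision + n * data_precision)
Numerator = 8*-7 + 8*6*-6 = -344
Denominator = 8 + 8*6 = 56
Posterior mean = -6.1429

-6.1429


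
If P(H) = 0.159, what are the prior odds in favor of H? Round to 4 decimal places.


Prior odds = P(H) / (1 - P(H))
= 0.159 / 0.841
= 0.1891

0.1891


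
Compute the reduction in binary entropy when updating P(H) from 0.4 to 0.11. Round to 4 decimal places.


H_before = -p*log2(p) - (1-p)*log2(1-p) for p=0.4: 0.971
H_after for p=0.11: 0.4999
Reduction = 0.971 - 0.4999 = 0.471

0.471


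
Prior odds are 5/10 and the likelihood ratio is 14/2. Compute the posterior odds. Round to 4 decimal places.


Posterior odds = prior odds * likelihood ratio
= (5/10) * (14/2)
= 70 / 20
= 3.5

3.5


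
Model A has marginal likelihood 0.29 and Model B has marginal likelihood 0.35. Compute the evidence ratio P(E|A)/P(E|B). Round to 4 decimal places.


Evidence ratio = P(E|A) / P(E|B)
= 0.29 / 0.35
= 0.8286

0.8286


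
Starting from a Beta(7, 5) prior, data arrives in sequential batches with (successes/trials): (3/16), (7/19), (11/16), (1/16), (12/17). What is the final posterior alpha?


In sequential Bayesian updating, we sum all successes.
Total successes = 34
Final alpha = 7 + 34 = 41

41


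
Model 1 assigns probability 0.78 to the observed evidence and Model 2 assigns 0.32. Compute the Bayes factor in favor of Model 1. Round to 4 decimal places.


BF = P(data|M1) / P(data|M2)
= 0.78 / 0.32 = 2.4375

2.4375


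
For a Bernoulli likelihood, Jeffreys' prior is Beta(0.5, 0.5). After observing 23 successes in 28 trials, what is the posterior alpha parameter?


Jeffreys' prior for Bernoulli is Beta(0.5, 0.5).
Posterior is Beta(0.5 + k, 0.5 + n - k).
Posterior alpha = 0.5 + k = 0.5 + 23 = 23.5

23.5


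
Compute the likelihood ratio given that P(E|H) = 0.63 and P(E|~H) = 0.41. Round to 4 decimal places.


LR = P(E|H) / P(E|~H)
= 0.63 / 0.41 = 1.5366

1.5366


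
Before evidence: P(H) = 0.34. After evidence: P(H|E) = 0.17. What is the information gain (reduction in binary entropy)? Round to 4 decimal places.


Prior entropy = 0.9248
Posterior entropy = 0.6577
Information gain = 0.9248 - 0.6577 = 0.2671

0.2671


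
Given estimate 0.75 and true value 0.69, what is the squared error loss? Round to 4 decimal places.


Squared error = (estimate - true)^2
Difference = 0.06
Loss = 0.06^2 = 0.0036

0.0036


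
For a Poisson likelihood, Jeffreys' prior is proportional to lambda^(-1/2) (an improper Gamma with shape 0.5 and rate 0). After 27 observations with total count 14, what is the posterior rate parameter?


Jeffreys' prior for Poisson is proportional to lambda^(-1/2).
Posterior is Gamma(0.5 + S, 0 + n) = Gamma(0.5 + 14, 27).
Posterior rate = 0 + n = 27

27.0


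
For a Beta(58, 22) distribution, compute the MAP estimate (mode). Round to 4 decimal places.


MAP = mode = (a-1)/(a+b-2)
= (58-1)/(58+22-2)
= 57/78 = 0.7308

0.7308


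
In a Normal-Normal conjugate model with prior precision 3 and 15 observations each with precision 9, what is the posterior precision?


Posterior precision = prior precision + n * observation precision
= 3 + 15 * 9
= 3 + 135 = 138

138


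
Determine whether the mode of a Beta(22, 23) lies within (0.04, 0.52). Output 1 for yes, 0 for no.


First find the mode: (a-1)/(a+b-2) = 0.4884
Is 0.4884 in (0.04, 0.52)? 1

1


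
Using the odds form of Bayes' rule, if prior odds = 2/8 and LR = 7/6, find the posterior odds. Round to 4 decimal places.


Bayes' rule in odds form: posterior odds = prior odds * LR
= (2 * 7) / (8 * 6)
= 14/48 = 0.2917

0.2917


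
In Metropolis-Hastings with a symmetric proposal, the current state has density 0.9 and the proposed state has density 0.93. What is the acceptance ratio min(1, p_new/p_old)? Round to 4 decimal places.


Ratio = p_new / p_old = 0.93 / 0.9 = 1.0333
Acceptance = min(1, 1.0333) = 1.0

1.0


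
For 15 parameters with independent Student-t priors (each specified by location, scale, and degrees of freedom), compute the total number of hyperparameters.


A Student-t prior has 3 hyperparameters per parameter.
Total = 15 * 3 = 45

45


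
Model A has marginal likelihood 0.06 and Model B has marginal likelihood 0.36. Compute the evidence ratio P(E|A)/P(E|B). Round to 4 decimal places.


Evidence ratio = P(E|A) / P(E|B)
= 0.06 / 0.36
= 0.1667

0.1667


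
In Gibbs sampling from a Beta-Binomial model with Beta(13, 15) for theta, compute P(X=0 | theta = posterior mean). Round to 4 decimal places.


Posterior mean = alpha/(alpha+beta) = 13/28 = 0.4643
P(X=0|theta=mean) = 1 - theta = 0.5357

0.5357


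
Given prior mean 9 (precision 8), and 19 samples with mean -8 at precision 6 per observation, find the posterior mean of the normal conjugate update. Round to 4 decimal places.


The posterior mean is a precision-weighted average of prior and data.
Post. prec. = 8 + 114 = 122
Post. mean = (72 + -912)/122 = -840/122 = -6.8852

-6.8852


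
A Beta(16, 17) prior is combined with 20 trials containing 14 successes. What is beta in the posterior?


In conjugate updating:
beta_posterior = beta_prior + (n - k)
= 17 + (20 - 14)
= 17 + 6 = 23

23


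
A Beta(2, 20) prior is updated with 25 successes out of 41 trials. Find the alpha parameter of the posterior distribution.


In the Beta-Binomial conjugate update:
alpha_post = alpha_prior + successes
= 2 + 25
= 27

27


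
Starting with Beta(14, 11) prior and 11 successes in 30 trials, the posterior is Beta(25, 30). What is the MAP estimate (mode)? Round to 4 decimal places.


The mode of Beta(a, b) when a > 1 and b > 1 is (a-1)/(a+b-2)
= (25 - 1) / (25 + 30 - 2)
= 24 / 53
= 0.4528

0.4528


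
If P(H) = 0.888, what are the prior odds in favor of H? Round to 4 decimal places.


Prior odds = P(H) / (1 - P(H))
= 0.888 / 0.112
= 7.9286

7.9286


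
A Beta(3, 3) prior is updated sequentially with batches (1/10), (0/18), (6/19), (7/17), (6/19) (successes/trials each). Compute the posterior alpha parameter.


Sequential conjugate updating is equivalent to a single batch update.
Total successes across all batches = 20
alpha_posterior = alpha_prior + total_successes = 3 + 20
= 23

23


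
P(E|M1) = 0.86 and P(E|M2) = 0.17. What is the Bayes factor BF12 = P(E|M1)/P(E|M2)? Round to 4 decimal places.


Bayes factor BF12 = P(E|M1) / P(E|M2)
= 0.86 / 0.17
= 5.0588

5.0588


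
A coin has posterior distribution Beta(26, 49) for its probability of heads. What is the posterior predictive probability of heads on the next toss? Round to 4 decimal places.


Posterior predictive = E[theta] = alpha/(alpha+beta)
= 26/75
= 0.3467

0.3467


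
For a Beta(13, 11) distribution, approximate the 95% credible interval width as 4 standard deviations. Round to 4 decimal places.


Variance of Beta(a,b) = ab / ((a+b)^2 * (a+b+1))
= 13*11 / ((24)^2 * 25)
= 0.0099
SD = sqrt(0.0099) = 0.0997
Width = 4 * SD = 0.3986

0.3986


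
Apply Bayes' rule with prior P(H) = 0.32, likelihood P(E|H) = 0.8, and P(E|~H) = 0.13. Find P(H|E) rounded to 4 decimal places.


Step 1: Compute marginal P(E) = P(E|H)P(H) + P(E|~H)P(~H)
= 0.8*0.32 + 0.13*0.68 = 0.3444
Step 2: P(H|E) = P(E|H)P(H)/P(E) = 0.256/0.3444
= 0.7433

0.7433


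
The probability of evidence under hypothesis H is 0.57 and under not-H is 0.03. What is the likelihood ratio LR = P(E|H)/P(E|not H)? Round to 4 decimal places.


LR = 0.57 / 0.03
= 19.0

19.0


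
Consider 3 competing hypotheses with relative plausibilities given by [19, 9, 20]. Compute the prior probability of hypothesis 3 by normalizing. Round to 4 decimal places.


Sum of weights = 19 + 9 + 20 = 48
Normalized prior for H3 = 20 / 48
= 0.4167

0.4167


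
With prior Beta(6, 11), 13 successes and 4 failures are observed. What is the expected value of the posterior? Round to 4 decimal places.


Posterior = Beta(19, 15)
E[theta] = alpha/(alpha+beta)
= 19/34 = 0.5588

0.5588


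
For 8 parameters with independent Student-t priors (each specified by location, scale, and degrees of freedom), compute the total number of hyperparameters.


A Student-t prior has 3 hyperparameters per parameter.
Total = 8 * 3 = 24

24


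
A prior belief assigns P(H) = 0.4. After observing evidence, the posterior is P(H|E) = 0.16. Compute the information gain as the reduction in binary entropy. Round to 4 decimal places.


H(prior) = -0.4*log2(0.4) - 0.6*log2(0.6)
= 0.971
H(post) = -0.16*log2(0.16) - 0.84*log2(0.84)
= 0.6343
IG = 0.971 - 0.6343 = 0.3366

0.3366


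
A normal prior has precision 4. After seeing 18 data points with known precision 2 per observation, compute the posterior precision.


In the conjugate normal model, precisions add:
tau_posterior = tau_prior + n * tau_data
= 4 + 18*2 = 40

40


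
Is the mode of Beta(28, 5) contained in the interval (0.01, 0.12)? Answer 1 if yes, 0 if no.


Mode = (a-1)/(a+b-2) = 27/31 = 0.871
Interval: (0.01, 0.12)
Contains mode? 0

0


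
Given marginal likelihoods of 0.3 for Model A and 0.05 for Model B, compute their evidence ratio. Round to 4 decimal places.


Ratio = ML(A) / ML(B) = 0.3/0.05
= 6.0

6.0


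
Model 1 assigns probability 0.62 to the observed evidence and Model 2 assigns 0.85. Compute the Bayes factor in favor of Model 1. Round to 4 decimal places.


BF = P(data|M1) / P(data|M2)
= 0.62 / 0.85 = 0.7294

0.7294


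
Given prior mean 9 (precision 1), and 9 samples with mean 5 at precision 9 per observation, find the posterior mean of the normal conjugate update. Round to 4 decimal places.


The posterior mean is a precision-weighted average of prior and data.
Post. prec. = 1 + 81 = 82
Post. mean = (9 + 405)/82 = 414/82 = 5.0488

5.0488


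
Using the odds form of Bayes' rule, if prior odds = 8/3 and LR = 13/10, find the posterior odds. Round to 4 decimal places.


Bayes' rule in odds form: posterior odds = prior odds * LR
= (8 * 13) / (3 * 10)
= 104/30 = 3.4667

3.4667


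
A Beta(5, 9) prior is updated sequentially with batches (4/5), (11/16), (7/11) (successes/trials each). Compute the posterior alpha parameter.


Sequential conjugate updating is equivalent to a single batch update.
Total successes across all batches = 22
alpha_posterior = alpha_prior + total_successes = 5 + 22
= 27

27


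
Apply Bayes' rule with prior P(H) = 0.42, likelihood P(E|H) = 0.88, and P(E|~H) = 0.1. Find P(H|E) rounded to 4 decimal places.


Step 1: Compute marginal P(E) = P(E|H)P(H) + P(E|~H)P(~H)
= 0.88*0.42 + 0.1*0.58 = 0.4276
Step 2: P(H|E) = P(E|H)P(H)/P(E) = 0.3696/0.4276
= 0.8644

0.8644


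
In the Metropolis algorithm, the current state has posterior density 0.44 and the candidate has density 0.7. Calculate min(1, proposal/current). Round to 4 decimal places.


Ratio = 0.7/0.44 = 1.5909
Acceptance probability = min(1, 1.5909)
= 1.0

1.0


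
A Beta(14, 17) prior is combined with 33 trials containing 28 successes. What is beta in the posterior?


In conjugate updating:
beta_posterior = beta_prior + (n - k)
= 17 + (33 - 28)
= 17 + 5 = 22

22


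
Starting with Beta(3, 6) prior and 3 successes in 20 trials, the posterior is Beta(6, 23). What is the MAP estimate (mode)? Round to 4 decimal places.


The mode of Beta(a, b) when a > 1 and b > 1 is (a-1)/(a+b-2)
= (6 - 1) / (6 + 23 - 2)
= 5 / 27
= 0.1852

0.1852


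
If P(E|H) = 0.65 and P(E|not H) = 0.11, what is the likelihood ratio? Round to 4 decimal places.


Likelihood ratio = P(E|H) / P(E|not H)
= 0.65 / 0.11
= 5.9091

5.9091


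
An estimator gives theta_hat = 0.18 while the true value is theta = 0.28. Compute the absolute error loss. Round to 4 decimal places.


The absolute error loss is |theta_hat - theta|
= |0.18 - 0.28|
= 0.1

0.1


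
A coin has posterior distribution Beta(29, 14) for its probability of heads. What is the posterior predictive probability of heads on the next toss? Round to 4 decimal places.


Posterior predictive = E[theta] = alpha/(alpha+beta)
= 29/43
= 0.6744

0.6744


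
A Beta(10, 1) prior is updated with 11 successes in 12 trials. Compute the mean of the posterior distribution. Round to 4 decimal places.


After update: Beta(21, 2)
Mean = 21 / (21 + 2) = 21 / 23
= 0.913

0.913


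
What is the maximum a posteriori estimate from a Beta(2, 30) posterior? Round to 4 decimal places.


The MAP estimate equals the mode of the distribution.
Mode of Beta(a,b) = (a-1)/(a+b-2)
= 1/30
= 0.0333

0.0333


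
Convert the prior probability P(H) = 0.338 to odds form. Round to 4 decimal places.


P(not H) = 1 - 0.338 = 0.662
Odds = 0.338 / 0.662 = 0.5106

0.5106


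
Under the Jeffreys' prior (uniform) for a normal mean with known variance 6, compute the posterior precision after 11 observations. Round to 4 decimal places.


Prior precision = 0 (flat prior).
Post. prec. = 0 + n/var = 11/6 = 1.8333

1.8333


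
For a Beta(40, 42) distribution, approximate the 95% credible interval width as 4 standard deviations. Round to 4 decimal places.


Variance of Beta(a,b) = ab / ((a+b)^2 * (a+b+1))
= 40*42 / ((82)^2 * 83)
= 0.003
SD = sqrt(0.003) = 0.0549
Width = 4 * SD = 0.2195

0.2195


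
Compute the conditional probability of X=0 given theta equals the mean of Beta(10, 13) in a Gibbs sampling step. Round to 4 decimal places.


Mean of Beta(10, 13) = 0.4348
P(X=0 | theta=0.4348) = 0.5652

0.5652


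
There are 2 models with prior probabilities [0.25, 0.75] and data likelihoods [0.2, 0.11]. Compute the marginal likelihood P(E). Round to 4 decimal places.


P(E) = sum over models of P(M_i) * P(E|M_i)
= 0.25*0.2 + 0.75*0.11
= 0.1325

0.1325


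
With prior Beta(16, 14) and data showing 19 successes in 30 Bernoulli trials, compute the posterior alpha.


Conjugate update: alpha_posterior = alpha_prior + k
= 16 + 19 = 35

35


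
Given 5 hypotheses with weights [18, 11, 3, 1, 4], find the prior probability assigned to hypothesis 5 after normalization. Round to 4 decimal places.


To normalize, divide each weight by the sum of all weights.
Sum = 37
Prior(H5) = 4/37 = 0.1081

0.1081


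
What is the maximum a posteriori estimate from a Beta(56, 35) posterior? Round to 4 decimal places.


The MAP estimate equals the mode of the distribution.
Mode of Beta(a,b) = (a-1)/(a+b-2)
= 55/89
= 0.618

0.618


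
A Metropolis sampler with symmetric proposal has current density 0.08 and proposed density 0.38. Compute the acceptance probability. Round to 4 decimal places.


For symmetric proposals, acceptance = min(1, pi(x*)/pi(x))
= min(1, 0.38/0.08)
= min(1, 4.75) = 1.0

1.0


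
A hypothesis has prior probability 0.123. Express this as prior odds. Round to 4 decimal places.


Odds = P(H) / P(not H) = 0.123 / 0.877
= 0.1403

0.1403


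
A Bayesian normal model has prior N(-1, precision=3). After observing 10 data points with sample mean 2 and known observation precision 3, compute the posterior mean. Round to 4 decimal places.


Posterior mean = (prior_precision * prior_mean + n * data_precision * data_mean) / (prior_precision + n * data_precision)
Numerator = 3*-1 + 10*3*2 = 57
Denominator = 3 + 10*3 = 33
Posterior mean = 1.7273

1.7273


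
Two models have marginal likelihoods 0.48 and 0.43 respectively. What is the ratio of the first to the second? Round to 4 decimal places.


Evidence ratio = 0.48 / 0.43
= 1.1163

1.1163


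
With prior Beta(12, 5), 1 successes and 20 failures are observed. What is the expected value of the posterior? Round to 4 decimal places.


Posterior = Beta(13, 25)
E[theta] = alpha/(alpha+beta)
= 13/38 = 0.3421

0.3421


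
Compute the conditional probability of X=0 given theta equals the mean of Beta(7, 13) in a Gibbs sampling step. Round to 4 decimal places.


Mean of Beta(7, 13) = 0.35
P(X=0 | theta=0.35) = 0.65

0.65


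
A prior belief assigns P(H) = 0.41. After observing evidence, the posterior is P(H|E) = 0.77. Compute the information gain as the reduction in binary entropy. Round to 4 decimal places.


H(prior) = -0.41*log2(0.41) - 0.59*log2(0.59)
= 0.9765
H(post) = -0.77*log2(0.77) - 0.23*log2(0.23)
= 0.778
IG = 0.9765 - 0.778 = 0.1985

0.1985


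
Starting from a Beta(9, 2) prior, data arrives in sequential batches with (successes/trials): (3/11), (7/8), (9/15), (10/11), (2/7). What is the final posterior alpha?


In sequential Bayesian updating, we sum all successes.
Total successes = 31
Final alpha = 9 + 31 = 40

40


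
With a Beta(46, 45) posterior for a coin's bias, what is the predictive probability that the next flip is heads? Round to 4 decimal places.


The predictive probability equals the posterior mean.
P(next = heads) = alpha / (alpha + beta)
= 46 / 91 = 0.5055

0.5055


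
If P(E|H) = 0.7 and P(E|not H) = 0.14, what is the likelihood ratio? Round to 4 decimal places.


Likelihood ratio = P(E|H) / P(E|not H)
= 0.7 / 0.14
= 5.0

5.0


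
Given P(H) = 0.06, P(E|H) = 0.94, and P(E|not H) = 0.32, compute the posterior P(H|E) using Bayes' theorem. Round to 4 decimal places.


By Bayes' theorem: P(H|E) = P(E|H)*P(H) / P(E)
P(E) = P(E|H)*P(H) + P(E|not H)*P(not H)
P(E) = 0.94*0.06 + 0.32*0.94 = 0.3572
P(H|E) = 0.94*0.06 / 0.3572 = 0.1579

0.1579


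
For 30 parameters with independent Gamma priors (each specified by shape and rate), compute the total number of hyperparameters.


A Gamma prior has 2 hyperparameters per parameter.
Total = 30 * 2 = 60

60


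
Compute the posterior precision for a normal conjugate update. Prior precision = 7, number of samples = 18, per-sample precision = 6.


tau_post = tau_0 + n * tau
= 7 + 18 * 6 = 115

115


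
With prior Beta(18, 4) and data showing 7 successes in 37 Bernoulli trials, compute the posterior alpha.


Conjugate update: alpha_posterior = alpha_prior + k
= 18 + 7 = 25

25


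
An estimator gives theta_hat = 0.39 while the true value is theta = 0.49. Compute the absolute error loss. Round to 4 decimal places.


The absolute error loss is |theta_hat - theta|
= |0.39 - 0.49|
= 0.1

0.1


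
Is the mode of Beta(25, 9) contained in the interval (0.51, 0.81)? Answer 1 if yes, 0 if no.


Mode = (a-1)/(a+b-2) = 24/32 = 0.75
Interval: (0.51, 0.81)
Contains mode? 1

1


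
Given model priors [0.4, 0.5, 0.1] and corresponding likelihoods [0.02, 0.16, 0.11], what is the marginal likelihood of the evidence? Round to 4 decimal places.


P(E) = sum_i P(M_i) P(E|M_i)
= 0.008 + 0.08 + 0.011
= 0.099

0.099


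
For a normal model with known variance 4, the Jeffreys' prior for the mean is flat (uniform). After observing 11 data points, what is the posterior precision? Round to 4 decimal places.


Jeffreys' prior for normal mean (known variance) is flat.
Prior precision = 0.
Posterior precision = prior_prec + n/sigma^2 = 0 + 11/4
= 2.75

2.75


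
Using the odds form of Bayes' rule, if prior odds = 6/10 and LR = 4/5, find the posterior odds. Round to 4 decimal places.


Bayes' rule in odds form: posterior odds = prior odds * LR
= (6 * 4) / (10 * 5)
= 24/50 = 0.48

0.48


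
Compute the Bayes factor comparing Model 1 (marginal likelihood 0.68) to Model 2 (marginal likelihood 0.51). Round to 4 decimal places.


BF12 = marginal likelihood of M1 / marginal likelihood of M2
= 0.68/0.51
= 1.3333

1.3333


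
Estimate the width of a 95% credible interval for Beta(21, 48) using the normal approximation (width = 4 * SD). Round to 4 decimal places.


For Beta(a,b): Var = ab/((a+b)^2(a+b+1))
Var = 0.003, SD = 0.055
Approximate 95% CI width = 4 * 0.055 = 0.22

0.22


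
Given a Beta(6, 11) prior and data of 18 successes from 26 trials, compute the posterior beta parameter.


Number of failures = 26 - 18 = 8
Posterior beta = 11 + 8 = 19

19


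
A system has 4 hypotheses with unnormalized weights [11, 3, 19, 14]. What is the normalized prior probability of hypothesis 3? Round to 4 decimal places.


The normalized prior is the weight divided by the total.
Total weight = 47
P(H3) = 19 / 47 = 0.4043

0.4043


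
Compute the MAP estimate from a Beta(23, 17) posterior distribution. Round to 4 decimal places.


MAP = mode of Beta distribution
= (alpha - 1)/(alpha + beta - 2)
= (23-1)/(23+17-2)
= 22/38 = 0.5789

0.5789


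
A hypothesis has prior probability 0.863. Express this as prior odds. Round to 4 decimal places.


Odds = P(H) / P(not H) = 0.863 / 0.137
= 6.2993

6.2993


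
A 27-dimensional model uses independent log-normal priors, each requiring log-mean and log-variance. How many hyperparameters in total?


Per parameter: 2 (log-mean and log-variance).
Total = 27 * 2 = 54

54


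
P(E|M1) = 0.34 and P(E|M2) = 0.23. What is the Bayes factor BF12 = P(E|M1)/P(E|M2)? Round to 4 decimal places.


Bayes factor BF12 = P(E|M1) / P(E|M2)
= 0.34 / 0.23
= 1.4783

1.4783


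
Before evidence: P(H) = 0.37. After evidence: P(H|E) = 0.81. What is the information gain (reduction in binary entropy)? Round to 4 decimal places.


Prior entropy = 0.9507
Posterior entropy = 0.7015
Information gain = 0.9507 - 0.7015 = 0.2492

0.2492


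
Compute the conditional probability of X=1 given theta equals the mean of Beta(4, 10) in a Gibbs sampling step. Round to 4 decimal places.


Mean of Beta(4, 10) = 0.2857
P(X=1 | theta=0.2857) = 0.2857

0.2857


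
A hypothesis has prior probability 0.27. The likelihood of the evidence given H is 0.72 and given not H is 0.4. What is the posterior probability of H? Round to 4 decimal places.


Using Bayes' theorem:
P(E) = 0.27 * 0.72 + 0.73 * 0.4
P(E) = 0.4864
P(H|E) = (0.27 * 0.72) / 0.4864 = 0.3997

0.3997


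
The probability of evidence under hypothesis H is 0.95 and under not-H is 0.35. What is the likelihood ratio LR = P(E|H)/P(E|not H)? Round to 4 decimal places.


LR = 0.95 / 0.35
= 2.7143

2.7143


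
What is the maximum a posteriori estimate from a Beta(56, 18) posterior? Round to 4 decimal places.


The MAP estimate equals the mode of the distribution.
Mode of Beta(a,b) = (a-1)/(a+b-2)
= 55/72
= 0.7639

0.7639


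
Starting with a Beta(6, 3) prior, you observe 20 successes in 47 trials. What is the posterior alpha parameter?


For a Beta-Binomial conjugate model:
Posterior alpha = prior alpha + number of successes
= 6 + 20 = 26

26


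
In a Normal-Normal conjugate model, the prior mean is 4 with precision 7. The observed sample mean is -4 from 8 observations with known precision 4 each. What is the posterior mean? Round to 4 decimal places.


Posterior precision = tau0 + n*tau = 7 + 8*4 = 39
Posterior mean = (tau0*mu0 + n*tau*xbar) / posterior_precision
= (7*4 + 8*4*-4) / 39
= -100 / 39 = -2.5641

-2.5641


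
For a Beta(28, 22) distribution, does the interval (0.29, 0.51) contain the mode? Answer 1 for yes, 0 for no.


Mode of Beta(a,b) = (a-1)/(a+b-2)
= (28-1)/(28+22-2) = 0.5625
Check: 0.29 <= 0.5625 <= 0.51?
Result: 0

0
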